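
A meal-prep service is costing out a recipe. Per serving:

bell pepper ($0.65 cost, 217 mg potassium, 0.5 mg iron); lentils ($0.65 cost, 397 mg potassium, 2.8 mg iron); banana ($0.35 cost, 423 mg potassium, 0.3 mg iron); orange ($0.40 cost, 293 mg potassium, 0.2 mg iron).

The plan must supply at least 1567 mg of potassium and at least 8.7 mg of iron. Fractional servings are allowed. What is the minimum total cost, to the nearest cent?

$2.27

Two binding constraints pin down two serving amounts, so the optimal mix uses at most two foods. The candidates are each food alone (scaled to the tighter of potassium/iron) and each pair with both constraints tight.
bell pepper only: max(1567/217, 8.7/0.5) = 17.4 servings → $11.31.
lentils only: max(1567/397, 8.7/2.8) = 3.947 servings → $2.57.
banana only: max(1567/423, 8.7/0.3) = 29 servings → $10.15.
orange only: max(1567/293, 8.7/0.2) = 43.5 servings → $17.40.
bell pepper + lentils with both tight: 2.282 servings and 2.7 servings → $3.24.
bell pepper + banana: intersection lies outside the first quadrant.
bell pepper + orange with both targets exact would need a negative amount; discard.
lentils + banana with both tight: 3.013 servings and 0.8765 servings → $2.27.
lentils + orange with both tight: 3.017 servings and 1.26 servings → $2.47.
banana + orange with both targets exact would need a negative amount; discard.
The minimum over all feasible corners is $2.27.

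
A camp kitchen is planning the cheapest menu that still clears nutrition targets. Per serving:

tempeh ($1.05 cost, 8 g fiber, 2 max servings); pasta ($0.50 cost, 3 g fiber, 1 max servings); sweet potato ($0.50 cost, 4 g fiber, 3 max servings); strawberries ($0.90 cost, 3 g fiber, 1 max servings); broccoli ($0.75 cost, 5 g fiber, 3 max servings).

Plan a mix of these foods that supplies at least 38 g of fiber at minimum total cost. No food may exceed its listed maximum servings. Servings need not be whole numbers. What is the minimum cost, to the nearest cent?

$5.10

Cost per g of fiber: sweet potato $0.1250, tempeh $0.1313, broccoli $0.1500, pasta $0.1667, strawberries $0.3000.
Take 3 servings of sweet potato: +12.0 g fiber for $1.50 (total $1.50, still need 26.0 g).
Take 2 servings of tempeh: +16.0 g fiber for $2.10 (total $3.60, still need 10.0 g).
Take 2 servings of broccoli: +10.0 g fiber for $1.50 (total $5.10, still need 0.0 g).
Greedy by cheapest-per-g is optimal for a single linear constraint, so the minimum cost is $5.10.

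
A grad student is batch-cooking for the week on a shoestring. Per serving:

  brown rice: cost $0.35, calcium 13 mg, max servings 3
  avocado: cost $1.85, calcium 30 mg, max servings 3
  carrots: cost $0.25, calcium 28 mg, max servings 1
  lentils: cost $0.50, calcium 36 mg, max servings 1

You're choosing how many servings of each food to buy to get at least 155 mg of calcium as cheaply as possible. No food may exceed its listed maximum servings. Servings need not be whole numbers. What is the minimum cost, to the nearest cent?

$5.01

Cost per mg of calcium: carrots $0.0089, lentils $0.0139, brown rice $0.0269, avocado $0.0617.
Take 1 serving of carrots: +28.0 mg calcium for $0.25 (total $0.25, still need 127.0 mg).
Take 1 serving of lentils: +36.0 mg calcium for $0.50 (total $0.75, still need 91.0 mg).
Take 3 servings of brown rice: +39.0 mg calcium for $1.05 (total $1.80, still need 52.0 mg).
Take 1.733 servings of avocado: +52.0 mg calcium for $3.21 (total $5.01, still need 0.0 mg).
Filling from the cheapest source first is optimal under one linear minimum: $5.01.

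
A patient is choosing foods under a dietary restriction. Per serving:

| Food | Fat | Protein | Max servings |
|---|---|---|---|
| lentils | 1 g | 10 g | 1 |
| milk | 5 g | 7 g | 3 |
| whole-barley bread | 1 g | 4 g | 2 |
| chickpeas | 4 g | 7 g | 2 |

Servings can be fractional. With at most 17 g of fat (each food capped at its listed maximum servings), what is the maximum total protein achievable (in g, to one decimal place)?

Protein per g fat: lentils 10, whole-barley bread 4, chickpeas 1.75, milk 1.4.
Take 1 serving of lentils: uses 1 g fat, +10.0 g protein (running total 10.0 g).
Take 2 servings of whole-barley bread: uses 2 g fat, +8.0 g protein (running total 18.0 g).
Take 2 servings of chickpeas: uses 8 g fat, +14.0 g protein (running total 32.0 g).
Take 1.2 servings of milk: uses 6 g fat, +8.4 g protein (running total 40.4 g).
Greedy by best ratio exhausts the fat allowance optimally: 40.4 g.

40.4 g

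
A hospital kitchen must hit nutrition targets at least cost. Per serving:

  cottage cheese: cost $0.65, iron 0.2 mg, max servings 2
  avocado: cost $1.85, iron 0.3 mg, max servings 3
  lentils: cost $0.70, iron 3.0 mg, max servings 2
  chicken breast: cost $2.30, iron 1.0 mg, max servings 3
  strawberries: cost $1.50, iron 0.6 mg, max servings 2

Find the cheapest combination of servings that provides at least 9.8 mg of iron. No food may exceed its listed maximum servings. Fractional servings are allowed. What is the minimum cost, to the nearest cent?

$10.30

Cost per mg of iron: lentils $0.2333, chicken breast $2.3000, strawberries $2.5000, cottage cheese $3.2500, avocado $6.1667.
Take 2 servings of lentils: +6.0 mg iron for $1.40 (total $1.40, still need 3.8 mg).
Take 3 servings of chicken breast: +3.0 mg iron for $6.90 (total $8.30, still need 0.8 mg).
Take 1.333 servings of strawberries: +0.8 mg iron for $2.00 (total $10.30, still need 0.0 mg).
Greedy by cheapest-per-mg is optimal for a single linear constraint, so the minimum cost is $10.30.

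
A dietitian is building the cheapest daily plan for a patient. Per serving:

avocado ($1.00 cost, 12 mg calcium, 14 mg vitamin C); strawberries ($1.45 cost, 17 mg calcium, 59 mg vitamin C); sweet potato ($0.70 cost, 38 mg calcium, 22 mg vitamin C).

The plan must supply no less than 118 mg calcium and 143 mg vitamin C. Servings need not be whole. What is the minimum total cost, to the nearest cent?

An LP optimum is at a vertex; with two nutrient constraints at most two foods are used. Check each candidate.
avocado only: max(118/12, 143/14) = 10.21 servings → $10.21.
strawberries only: max(118/17, 143/59) = 6.941 servings → $10.06.
sweet potato only: max(118/38, 143/22) = 6.5 servings → $4.55.
avocado + strawberries with both tight: 9.64 servings and 0.1362 servings → $9.84.
avocado + sweet potato: the both-tight solution has a negative serving — not a feasible corner.
strawberries + sweet potato with both tight: 1.519 servings and 2.426 servings → $3.90.
Cheapest feasible corner: $3.90.

$3.90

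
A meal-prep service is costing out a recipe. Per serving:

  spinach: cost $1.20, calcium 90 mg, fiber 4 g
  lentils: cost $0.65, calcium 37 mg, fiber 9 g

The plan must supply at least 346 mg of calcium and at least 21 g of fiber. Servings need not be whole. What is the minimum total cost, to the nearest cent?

An LP optimum is at a vertex; with two nutrient constraints at most two foods are used. Check each candidate.
spinach only: max(346/90, 21/4) = 5.25 servings → $6.30.
lentils only: max(346/37, 21/9) = 9.351 servings → $6.08.
spinach + lentils with both tight: 3.53 servings and 0.7644 servings → $4.73.
The minimum over all feasible corners is $4.73.

$4.73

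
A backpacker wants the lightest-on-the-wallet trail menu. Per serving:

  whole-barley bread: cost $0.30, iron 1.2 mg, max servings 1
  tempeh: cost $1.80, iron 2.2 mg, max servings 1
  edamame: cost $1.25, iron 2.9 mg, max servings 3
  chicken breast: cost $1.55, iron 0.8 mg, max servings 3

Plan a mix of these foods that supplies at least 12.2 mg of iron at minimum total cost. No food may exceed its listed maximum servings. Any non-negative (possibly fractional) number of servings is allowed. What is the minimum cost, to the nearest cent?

$6.04

Cost per mg of iron: whole-barley bread $0.2500, edamame $0.4310, tempeh $0.8182, chicken breast $1.9375.
Take 1 serving of whole-barley bread: +1.2 mg iron for $0.30 (total $0.30, still need 11.0 mg).
Take 3 servings of edamame: +8.7 mg iron for $3.75 (total $4.05, still need 2.3 mg).
Take 1 serving of tempeh: +2.2 mg iron for $1.80 (total $5.85, still need 0.1 mg).
Take 0.125 servings of chicken breast: +0.1 mg iron for $0.19 (total $6.04, still need 0.0 mg).
Greedy by cheapest-per-mg is optimal for a single linear constraint, so the minimum cost is $6.04.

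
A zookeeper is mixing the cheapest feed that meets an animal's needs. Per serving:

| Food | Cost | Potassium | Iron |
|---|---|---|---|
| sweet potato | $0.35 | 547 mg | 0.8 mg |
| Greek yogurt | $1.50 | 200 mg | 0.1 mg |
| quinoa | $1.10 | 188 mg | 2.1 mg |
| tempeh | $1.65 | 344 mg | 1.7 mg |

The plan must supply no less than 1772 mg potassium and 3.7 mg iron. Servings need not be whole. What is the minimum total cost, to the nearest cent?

Minimising a linear cost over {potassium ≥ 1772, iron ≥ 3.7, servings ≥ 0} — the optimum is at a vertex, using one or two foods.
sweet potato only: max(1772/547, 3.7/0.8) = 4.625 servings → $1.62.
Greek yogurt only: max(1772/200, 3.7/0.1) = 37 servings → $55.50.
quinoa only: max(1772/188, 3.7/2.1) = 9.426 servings → $10.37.
tempeh only: max(1772/344, 3.7/1.7) = 5.151 servings → $8.50.
sweet potato + Greek yogurt: intersection lies outside the first quadrant.
sweet potato + quinoa with both tight: 3.031 servings and 0.6073 servings → $1.73.
sweet potato + tempeh with both tight: 2.657 servings and 0.9261 servings → $2.46.
Greek yogurt + quinoa with both tight: 7.541 servings and 1.403 servings → $12.86.
Greek yogurt + tempeh with both tight: 5.692 servings and 1.842 servings → $11.58.
quinoa + tempeh: the both-tight solution has a negative serving — not a feasible corner.
So the least-cost plan costs $1.62.

$1.62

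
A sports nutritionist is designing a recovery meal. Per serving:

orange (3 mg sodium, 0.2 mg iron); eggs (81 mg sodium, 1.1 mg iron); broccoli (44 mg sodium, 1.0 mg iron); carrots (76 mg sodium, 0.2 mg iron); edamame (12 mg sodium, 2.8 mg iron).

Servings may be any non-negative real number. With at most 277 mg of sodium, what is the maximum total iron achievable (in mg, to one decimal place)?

Iron per mg sodium: edamame 0.2333, orange 0.06667, broccoli 0.02273, eggs 0.01358, carrots 0.002632.
With no serving limits, spend the whole sodium allowance on edamame: 277 mg / 12 mg × 2.8 mg = 64.6 mg.

64.6 mg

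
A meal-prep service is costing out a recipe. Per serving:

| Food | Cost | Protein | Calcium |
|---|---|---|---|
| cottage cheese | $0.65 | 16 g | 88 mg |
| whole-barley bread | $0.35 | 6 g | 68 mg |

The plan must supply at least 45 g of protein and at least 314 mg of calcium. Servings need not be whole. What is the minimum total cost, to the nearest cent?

$2.03

At the optimum either one food covers both requirements or two foods hit both targets exactly; no other combination can be cheaper.
cottage cheese only: max(45/16, 314/88) = 3.568 servings → $2.32.
whole-barley bread only: max(45/6, 314/68) = 7.5 servings → $2.62.
cottage cheese + whole-barley bread with both tight: 2.1 servings and 1.9 servings → $2.03.
The minimum over all feasible corners is $2.03.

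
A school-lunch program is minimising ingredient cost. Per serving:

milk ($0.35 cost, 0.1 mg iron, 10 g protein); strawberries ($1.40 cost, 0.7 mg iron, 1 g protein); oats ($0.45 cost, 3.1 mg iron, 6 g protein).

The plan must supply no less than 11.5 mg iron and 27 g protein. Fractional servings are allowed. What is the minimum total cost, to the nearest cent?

At the optimum either one food covers both requirements or two foods hit both targets exactly; no other combination can be cheaper.
milk only: max(11.5/0.1, 27/10) = 115 servings → $40.25.
strawberries only: max(11.5/0.7, 27/1) = 27 servings → $37.80.
oats only: max(11.5/3.1, 27/6) = 4.5 servings → $2.02.
milk + strawberries with both tight: 1.072 servings and 16.28 servings → $23.16.
milk + oats with both tight: 0.4836 servings and 3.694 servings → $1.83.
strawberries + oats: intersection lies outside the first quadrant.
Cheapest feasible corner: $1.83.

$1.83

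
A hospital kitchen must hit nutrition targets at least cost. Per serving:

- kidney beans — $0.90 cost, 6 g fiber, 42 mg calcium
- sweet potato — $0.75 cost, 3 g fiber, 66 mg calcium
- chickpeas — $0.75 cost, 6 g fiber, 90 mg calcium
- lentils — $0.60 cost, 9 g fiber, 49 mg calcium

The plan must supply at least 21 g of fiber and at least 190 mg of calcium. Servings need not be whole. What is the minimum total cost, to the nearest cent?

This is a tiny linear program; its minimum lies at a vertex of the feasible set. List the vertices and price them.
kidney beans only: max(21/6, 190/42) = 4.524 servings → $4.07.
sweet potato only: max(21/3, 190/66) = 7 servings → $5.25.
chickpeas only: max(21/6, 190/90) = 3.5 servings → $2.62.
lentils only: max(21/9, 190/49) = 3.878 servings → $2.33.
kidney beans + sweet potato with both tight: 3.022 servings and 0.9556 servings → $3.44.
kidney beans + chickpeas with both tight: 2.604 servings and 0.8958 servings → $3.02.
kidney beans + lentils: the both-tight solution has a negative serving — not a feasible corner.
sweet potato + chickpeas: the both-tight solution has a negative serving — not a feasible corner.
sweet potato + lentils with both tight: 1.523 servings and 1.826 servings → $2.24.
chickpeas + lentils with both tight: 1.32 servings and 1.453 servings → $1.86.
Cheapest feasible corner: $1.86.

$1.86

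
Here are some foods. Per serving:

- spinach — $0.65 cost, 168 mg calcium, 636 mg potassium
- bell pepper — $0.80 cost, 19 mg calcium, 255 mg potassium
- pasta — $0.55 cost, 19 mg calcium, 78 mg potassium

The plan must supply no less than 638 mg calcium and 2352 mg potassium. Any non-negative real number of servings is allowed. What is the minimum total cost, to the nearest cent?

With two linear requirements the optimum uses one or two foods; enumerate the corners.
spinach only: max(638/168, 2352/636) = 3.798 servings → $2.47.
bell pepper only: max(638/19, 2352/255) = 33.58 servings → $26.86.
pasta only: max(638/19, 2352/78) = 33.58 servings → $18.47.
spinach + bell pepper with both targets exact would need a negative amount; discard.
spinach + pasta: intersection lies outside the first quadrant.
bell pepper + pasta with both targets exact would need a negative amount; discard.
So the least-cost plan costs $2.47.

$2.47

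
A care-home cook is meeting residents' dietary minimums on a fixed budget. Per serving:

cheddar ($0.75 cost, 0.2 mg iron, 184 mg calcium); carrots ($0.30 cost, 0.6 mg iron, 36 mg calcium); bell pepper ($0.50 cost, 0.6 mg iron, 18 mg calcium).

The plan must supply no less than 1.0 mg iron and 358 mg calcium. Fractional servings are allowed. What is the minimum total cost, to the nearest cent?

$1.63

At the optimum either one food covers both requirements or two foods hit both targets exactly; no other combination can be cheaper.
cheddar only: max(1.0/0.2, 358/184) = 5 servings → $3.75.
carrots only: max(1.0/0.6, 358/36) = 9.944 servings → $2.98.
bell pepper only: max(1.0/0.6, 358/18) = 19.89 servings → $9.94.
cheddar + carrots with both tight: 1.733 servings and 1.089 servings → $1.63.
cheddar + bell pepper with both tight: 1.843 servings and 1.052 servings → $1.91.
carrots + bell pepper: the both-tight solution has a negative serving — not a feasible corner.
So the least-cost plan costs $1.63.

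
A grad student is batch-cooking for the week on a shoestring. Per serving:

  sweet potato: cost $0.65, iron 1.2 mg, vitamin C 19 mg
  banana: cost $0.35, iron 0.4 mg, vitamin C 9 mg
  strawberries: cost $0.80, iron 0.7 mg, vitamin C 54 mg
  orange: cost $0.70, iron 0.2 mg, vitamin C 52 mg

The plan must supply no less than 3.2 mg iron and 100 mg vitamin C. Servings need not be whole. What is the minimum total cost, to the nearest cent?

$2.22

sweet potato only: max(3.2/1.2, 100/19) = 5.263 servings → $3.42.
banana only: max(3.2/0.4, 100/9) = 11.11 servings → $3.89.
strawberries only: max(3.2/0.7, 100/54) = 4.571 servings → $3.66.
orange only: max(3.2/0.2, 100/52) = 16 servings → $11.20.
sweet potato + banana: intersection lies outside the first quadrant.
sweet potato + strawberries with both tight: 1.996 servings and 1.15 servings → $2.22.
sweet potato + orange with both tight: 2.498 servings and 1.01 servings → $2.33.
banana + strawberries with both tight: 6.719 servings and 0.732 servings → $2.94.
banana + orange with both tight: 7.705 servings and 0.5895 servings → $3.11.
strawberries + orange: intersection lies outside the first quadrant.
The minimum over all feasible corners is $2.22.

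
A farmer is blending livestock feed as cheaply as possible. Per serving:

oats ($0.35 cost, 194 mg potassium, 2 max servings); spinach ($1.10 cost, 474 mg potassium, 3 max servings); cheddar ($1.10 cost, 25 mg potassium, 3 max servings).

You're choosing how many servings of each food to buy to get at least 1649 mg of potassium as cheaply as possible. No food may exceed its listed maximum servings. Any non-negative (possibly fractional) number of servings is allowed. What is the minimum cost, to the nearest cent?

Cost per mg of potassium: oats $0.0018, spinach $0.0023, cheddar $0.0440.
Take 2 servings of oats: +388.0 mg potassium for $0.70 (total $0.70, still need 1261.0 mg).
Take 2.66 servings of spinach: +1261.0 mg potassium for $2.93 (total $3.63, still need 0.0 mg).
Greedy by cheapest-per-mg is optimal for a single linear constraint, so the minimum cost is $3.63.

$3.63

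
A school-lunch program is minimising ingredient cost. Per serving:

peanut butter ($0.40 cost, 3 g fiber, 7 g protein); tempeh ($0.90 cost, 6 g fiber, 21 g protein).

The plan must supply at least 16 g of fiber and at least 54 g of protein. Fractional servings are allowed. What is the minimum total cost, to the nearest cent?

An LP optimum is at a vertex; with two nutrient constraints at most two foods are used. Check each candidate.
peanut butter only: max(16/3, 54/7) = 7.714 servings → $3.09.
tempeh only: max(16/6, 54/21) = 2.667 servings → $2.40.
peanut butter + tempeh with both tight: 0.5714 servings and 2.381 servings → $2.37.
The minimum over all feasible corners is $2.37.

$2.37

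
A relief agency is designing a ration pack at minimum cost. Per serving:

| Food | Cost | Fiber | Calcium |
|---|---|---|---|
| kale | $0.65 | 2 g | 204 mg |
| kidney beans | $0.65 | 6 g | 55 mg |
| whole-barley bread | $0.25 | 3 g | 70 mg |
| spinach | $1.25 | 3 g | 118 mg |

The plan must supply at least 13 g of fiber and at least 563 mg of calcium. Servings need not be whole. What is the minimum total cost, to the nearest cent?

$1.88

For a min-cost LP with two ≥-constraints, a basic feasible solution has at most two positive variables.
kale only: max(13/2, 563/204) = 6.5 servings → $4.22.
kidney beans only: max(13/6, 563/55) = 10.24 servings → $6.65.
whole-barley bread only: max(13/3, 563/70) = 8.043 servings → $2.01.
spinach only: max(13/3, 563/118) = 4.771 servings → $5.96.
kale + kidney beans with both tight: 2.39 servings and 1.37 servings → $2.44.
kale + whole-barley bread with both tight: 1.65 servings and 3.233 servings → $1.88.
kale + spinach with both tight: 0.4122 servings and 4.059 servings → $5.34.
kidney beans + whole-barley bread: the both-tight solution has a negative serving — not a feasible corner.
kidney beans + spinach with both targets exact would need a negative amount; discard.
whole-barley bread + spinach: the both-tight solution has a negative serving — not a feasible corner.
Cheapest feasible corner: $1.88.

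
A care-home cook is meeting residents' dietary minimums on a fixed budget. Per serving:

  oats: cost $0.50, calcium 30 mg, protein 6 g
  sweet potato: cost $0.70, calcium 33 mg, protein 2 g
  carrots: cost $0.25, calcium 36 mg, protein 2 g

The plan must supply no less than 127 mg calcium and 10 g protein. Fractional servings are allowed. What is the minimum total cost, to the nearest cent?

$1.08

oats only: max(127/30, 10/6) = 4.233 servings → $2.12.
sweet potato only: max(127/33, 10/2) = 5 servings → $3.50.
carrots only: max(127/36, 10/2) = 5 servings → $1.25.
oats + sweet potato with both tight: 0.5507 servings and 3.348 servings → $2.62.
oats + carrots with both tight: 0.6795 servings and 2.962 servings → $1.08.
sweet potato + carrots: intersection lies outside the first quadrant.
The minimum over all feasible corners is $1.08.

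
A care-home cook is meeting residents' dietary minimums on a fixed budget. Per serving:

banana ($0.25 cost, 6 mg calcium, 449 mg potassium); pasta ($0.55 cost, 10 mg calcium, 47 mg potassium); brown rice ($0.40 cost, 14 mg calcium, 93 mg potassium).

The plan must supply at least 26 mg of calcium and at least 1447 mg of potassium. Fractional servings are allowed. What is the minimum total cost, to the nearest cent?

For a min-cost LP with two ≥-constraints, a basic feasible solution has at most two positive variables.
banana only: max(26/6, 1447/449) = 4.333 servings → $1.08.
pasta only: max(26/10, 1447/47) = 30.79 servings → $16.93.
brown rice only: max(26/14, 1447/93) = 15.56 servings → $6.22.
banana + pasta with both tight: 3.148 servings and 0.711 servings → $1.18.
banana + brown rice with both tight: 3.115 servings and 0.5223 servings → $0.99.
pasta + brown rice: the both-tight solution has a negative serving — not a feasible corner.
So the least-cost plan costs $0.99.

$0.99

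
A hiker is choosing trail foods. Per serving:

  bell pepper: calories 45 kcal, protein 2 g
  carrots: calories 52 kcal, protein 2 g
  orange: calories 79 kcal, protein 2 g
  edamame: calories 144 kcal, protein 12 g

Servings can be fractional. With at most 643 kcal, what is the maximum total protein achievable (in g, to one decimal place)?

Protein per kcal: edamame 0.08333, bell pepper 0.04444, carrots 0.03846, orange 0.02532.
With no serving limits, spend the whole calories allowance on edamame: 643 kcal / 144 kcal × 12 g = 53.6 g.

53.6 g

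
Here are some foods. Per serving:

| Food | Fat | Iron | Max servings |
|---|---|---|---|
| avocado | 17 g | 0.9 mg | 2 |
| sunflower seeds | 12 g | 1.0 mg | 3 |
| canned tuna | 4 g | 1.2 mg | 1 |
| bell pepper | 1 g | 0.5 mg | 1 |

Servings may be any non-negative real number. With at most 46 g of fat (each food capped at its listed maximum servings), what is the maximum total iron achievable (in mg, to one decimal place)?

5.0 mg

Iron per g fat: bell pepper 0.5, canned tuna 0.3, sunflower seeds 0.08333, avocado 0.05294.
Take 1 serving of bell pepper: uses 1 g fat, +0.5 mg iron (running total 0.5 mg).
Take 1 serving of canned tuna: uses 4 g fat, +1.2 mg iron (running total 1.7 mg).
Take 3 servings of sunflower seeds: uses 36 g fat, +3.0 mg iron (running total 4.7 mg).
Take 0.2941 servings of avocado: uses 5 g fat, +0.3 mg iron (running total 5.0 mg).
Greedy by best ratio exhausts the fat allowance optimally: 5.0 mg.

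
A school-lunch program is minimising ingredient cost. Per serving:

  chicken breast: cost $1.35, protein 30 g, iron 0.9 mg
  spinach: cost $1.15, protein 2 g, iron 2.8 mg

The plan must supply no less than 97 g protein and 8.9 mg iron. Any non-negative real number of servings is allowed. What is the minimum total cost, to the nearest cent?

The cheapest plan sits at a corner of the feasible region — with two constraints it uses at most two foods.
chicken breast only: max(97/30, 8.9/0.9) = 9.889 servings → $13.35.
spinach only: max(97/2, 8.9/2.8) = 48.5 servings → $55.77.
chicken breast + spinach with both tight: 3.088 servings and 2.186 servings → $6.68.
The minimum over all feasible corners is $6.68.

$6.68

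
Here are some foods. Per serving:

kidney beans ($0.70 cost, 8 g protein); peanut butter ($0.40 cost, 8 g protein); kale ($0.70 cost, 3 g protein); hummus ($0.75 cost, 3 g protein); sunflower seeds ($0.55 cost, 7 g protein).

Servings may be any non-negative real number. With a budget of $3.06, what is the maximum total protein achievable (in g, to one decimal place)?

61.2 g

Protein per dollar: peanut butter 20, sunflower seeds 12.73, kidney beans 11.43, kale 4.286, hummus 4.
With no serving limits, spend the whole cost allowance on peanut butter: $3.06 / $0.40 × 8 g = 61.2 g.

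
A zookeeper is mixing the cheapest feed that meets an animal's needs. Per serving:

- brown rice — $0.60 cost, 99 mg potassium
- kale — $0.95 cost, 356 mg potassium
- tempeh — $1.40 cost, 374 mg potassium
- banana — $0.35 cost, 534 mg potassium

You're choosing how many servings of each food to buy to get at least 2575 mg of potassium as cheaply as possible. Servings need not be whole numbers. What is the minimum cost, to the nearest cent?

$1.69

Cost per mg of potassium: banana $0.0007, kale $0.0027, tempeh $0.0037, brown rice $0.0061.
With no serving limits, use only banana: 2575 mg / 534 mg = 4.822 servings × $0.35 = $1.69.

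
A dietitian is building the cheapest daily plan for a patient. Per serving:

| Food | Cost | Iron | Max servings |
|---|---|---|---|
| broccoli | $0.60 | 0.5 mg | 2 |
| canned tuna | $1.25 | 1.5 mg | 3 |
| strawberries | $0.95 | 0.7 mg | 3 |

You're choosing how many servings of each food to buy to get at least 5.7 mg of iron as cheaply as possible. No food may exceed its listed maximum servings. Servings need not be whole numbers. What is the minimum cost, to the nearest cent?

Cost per mg of iron: canned tuna $0.8333, broccoli $1.2000, strawberries $1.3571.
Take 3 servings of canned tuna: +4.5 mg iron for $3.75 (total $3.75, still need 1.2 mg).
Take 2 servings of broccoli: +1.0 mg iron for $1.20 (total $4.95, still need 0.2 mg).
Take 0.2857 servings of strawberries: +0.2 mg iron for $0.27 (total $5.22, still need 0.0 mg).
Filling from the cheapest source first is optimal under one linear minimum: $5.22.

$5.22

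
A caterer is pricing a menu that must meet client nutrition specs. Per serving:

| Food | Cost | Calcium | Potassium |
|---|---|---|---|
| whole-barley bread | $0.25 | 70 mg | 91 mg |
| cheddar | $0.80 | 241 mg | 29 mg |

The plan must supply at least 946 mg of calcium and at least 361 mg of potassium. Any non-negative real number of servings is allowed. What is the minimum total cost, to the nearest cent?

This is a tiny linear program; its minimum lies at a vertex of the feasible set. List the vertices and price them.
whole-barley bread only: max(946/70, 361/91) = 13.51 servings → $3.38.
cheddar only: max(946/241, 361/29) = 12.45 servings → $9.96.
whole-barley bread + cheddar with both tight: 2.993 servings and 3.056 servings → $3.19.
Cheapest feasible corner: $3.19.

$3.19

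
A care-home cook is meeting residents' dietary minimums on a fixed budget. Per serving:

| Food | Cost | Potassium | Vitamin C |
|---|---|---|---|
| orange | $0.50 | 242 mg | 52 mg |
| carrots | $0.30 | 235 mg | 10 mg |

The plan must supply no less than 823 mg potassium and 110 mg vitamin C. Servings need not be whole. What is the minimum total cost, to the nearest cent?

At the optimum either one food covers both requirements or two foods hit both targets exactly; no other combination can be cheaper.
orange only: max(823/242, 110/52) = 3.401 servings → $1.70.
carrots only: max(823/235, 110/10) = 11 servings → $3.30.
orange + carrots with both tight: 1.798 servings and 1.651 servings → $1.39.
The minimum over all feasible corners is $1.39.

$1.39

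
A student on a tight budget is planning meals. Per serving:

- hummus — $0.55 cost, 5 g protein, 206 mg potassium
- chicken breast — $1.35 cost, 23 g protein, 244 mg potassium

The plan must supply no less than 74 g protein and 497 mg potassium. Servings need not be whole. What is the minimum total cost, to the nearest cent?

$4.34

hummus only: max(74/5, 497/206) = 14.8 servings → $8.14.
chicken breast only: max(74/23, 497/244) = 3.217 servings → $4.34.
hummus + chicken breast: the both-tight solution has a negative serving — not a feasible corner.
So the least-cost plan costs $4.34.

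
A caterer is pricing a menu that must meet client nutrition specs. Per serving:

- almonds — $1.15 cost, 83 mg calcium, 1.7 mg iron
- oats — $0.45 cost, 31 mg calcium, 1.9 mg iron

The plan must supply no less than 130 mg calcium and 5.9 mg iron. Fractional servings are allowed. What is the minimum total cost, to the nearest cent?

The cheapest plan sits at a corner of the feasible region — with two constraints it uses at most two foods.
almonds only: max(130/83, 5.9/1.7) = 3.471 servings → $3.99.
oats only: max(130/31, 5.9/1.9) = 4.194 servings → $1.89.
almonds + oats with both tight: 0.6105 servings and 2.559 servings → $1.85.
The minimum over all feasible corners is $1.85.

$1.85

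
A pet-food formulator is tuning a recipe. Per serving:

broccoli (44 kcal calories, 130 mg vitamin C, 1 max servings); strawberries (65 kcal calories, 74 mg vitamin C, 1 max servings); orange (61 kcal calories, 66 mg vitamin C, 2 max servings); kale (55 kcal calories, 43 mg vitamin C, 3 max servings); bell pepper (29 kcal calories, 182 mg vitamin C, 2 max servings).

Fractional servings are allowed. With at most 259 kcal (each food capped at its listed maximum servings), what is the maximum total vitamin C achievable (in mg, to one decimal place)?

Vitamin C per kcal: bell pepper 6.276, broccoli 2.955, strawberries 1.138, orange 1.082, kale 0.7818.
Take 2 servings of bell pepper: uses 58 kcal, +364.0 mg vitamin C (running total 364.0 mg).
Take 1 serving of broccoli: uses 44 kcal, +130.0 mg vitamin C (running total 494.0 mg).
Take 1 serving of strawberries: uses 65 kcal, +74.0 mg vitamin C (running total 568.0 mg).
Take 1.508 servings of orange: uses 92 kcal, +99.5 mg vitamin C (running total 667.5 mg).
Greedy by best ratio exhausts the calories allowance optimally: 667.5 mg.

667.5 mg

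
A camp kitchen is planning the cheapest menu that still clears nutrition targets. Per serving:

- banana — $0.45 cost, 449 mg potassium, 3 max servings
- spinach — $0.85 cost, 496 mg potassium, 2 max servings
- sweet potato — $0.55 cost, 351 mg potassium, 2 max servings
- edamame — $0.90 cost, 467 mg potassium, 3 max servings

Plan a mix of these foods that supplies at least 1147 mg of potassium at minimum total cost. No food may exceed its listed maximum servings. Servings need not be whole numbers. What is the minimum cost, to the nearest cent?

$1.15

Cost per mg of potassium: banana $0.0010, sweet potato $0.0016, spinach $0.0017, edamame $0.0019.
Take 2.555 servings of banana: +1147.0 mg potassium for $1.15 (total $1.15, still need 0.0 mg).
Greedy by cheapest-per-mg is optimal for a single linear constraint, so the minimum cost is $1.15.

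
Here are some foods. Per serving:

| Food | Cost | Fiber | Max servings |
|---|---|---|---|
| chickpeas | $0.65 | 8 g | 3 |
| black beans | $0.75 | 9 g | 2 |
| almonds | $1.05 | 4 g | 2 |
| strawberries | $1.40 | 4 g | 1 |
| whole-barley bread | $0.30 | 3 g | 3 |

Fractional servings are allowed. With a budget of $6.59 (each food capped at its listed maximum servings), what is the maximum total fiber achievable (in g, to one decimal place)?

Fiber per dollar: chickpeas 12.31, black beans 12, whole-barley bread 10, almonds 3.81, strawberries 2.857.
Take 3 servings of chickpeas: spends $1.95, +24.0 g fiber (running total 24.0 g).
Take 2 servings of black beans: spends $1.50, +18.0 g fiber (running total 42.0 g).
Take 3 servings of whole-barley bread: spends $0.90, +9.0 g fiber (running total 51.0 g).
Take 2 servings of almonds: spends $2.10, +8.0 g fiber (running total 59.0 g).
Take 0.1 servings of strawberries: spends $0.14, +0.4 g fiber (running total 59.4 g).
Filling greedily by fiber-per-dollar is optimal for one linear limit, giving 59.4 g.

59.4 g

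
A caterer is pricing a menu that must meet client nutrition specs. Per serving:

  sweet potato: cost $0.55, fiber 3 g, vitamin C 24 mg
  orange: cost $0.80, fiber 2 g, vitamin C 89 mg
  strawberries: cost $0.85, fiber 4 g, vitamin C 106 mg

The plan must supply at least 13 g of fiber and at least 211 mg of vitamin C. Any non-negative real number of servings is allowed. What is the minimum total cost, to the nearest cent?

$2.55

At the optimum either one food covers both requirements or two foods hit both targets exactly; no other combination can be cheaper.
sweet potato only: max(13/3, 211/24) = 8.792 servings → $4.84.
orange only: max(13/2, 211/89) = 6.5 servings → $5.20.
strawberries only: max(13/4, 211/106) = 3.25 servings → $2.76.
sweet potato + orange with both tight: 3.356 servings and 1.466 servings → $3.02.
sweet potato + strawberries with both tight: 2.405 servings and 1.446 servings → $2.55.
orange + strawberries: the both-tight solution has a negative serving — not a feasible corner.
The minimum over all feasible corners is $2.55.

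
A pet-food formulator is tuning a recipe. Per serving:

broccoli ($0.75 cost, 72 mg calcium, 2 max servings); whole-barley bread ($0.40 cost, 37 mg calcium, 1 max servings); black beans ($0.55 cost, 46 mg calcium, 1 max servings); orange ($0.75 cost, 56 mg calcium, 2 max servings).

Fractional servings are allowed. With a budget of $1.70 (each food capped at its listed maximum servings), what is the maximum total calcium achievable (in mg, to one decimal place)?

Calcium per dollar: broccoli 96, whole-barley bread 92.5, black beans 83.64, orange 74.67.
Take 2 servings of broccoli: spends $1.50, +144.0 mg calcium (running total 144.0 mg).
Take 0.5 servings of whole-barley bread: spends $0.20, +18.5 mg calcium (running total 162.5 mg).
Filling greedily by calcium-per-dollar is optimal for one linear limit, giving 162.5 mg.

162.5 mg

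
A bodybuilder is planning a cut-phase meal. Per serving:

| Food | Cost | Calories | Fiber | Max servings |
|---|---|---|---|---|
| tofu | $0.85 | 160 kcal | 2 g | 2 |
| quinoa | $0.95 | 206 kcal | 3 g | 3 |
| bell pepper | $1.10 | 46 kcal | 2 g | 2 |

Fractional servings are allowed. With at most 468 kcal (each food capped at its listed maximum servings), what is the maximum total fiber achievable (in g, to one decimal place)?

Fiber per kcal: bell pepper 0.04348, quinoa 0.01456, tofu 0.0125.
Take 2 servings of bell pepper: uses 92 kcal, +4.0 g fiber (running total 4.0 g).
Take 1.825 servings of quinoa: uses 376 kcal, +5.5 g fiber (running total 9.5 g).
Greedy by best ratio exhausts the calories allowance optimally: 9.5 g.

9.5 g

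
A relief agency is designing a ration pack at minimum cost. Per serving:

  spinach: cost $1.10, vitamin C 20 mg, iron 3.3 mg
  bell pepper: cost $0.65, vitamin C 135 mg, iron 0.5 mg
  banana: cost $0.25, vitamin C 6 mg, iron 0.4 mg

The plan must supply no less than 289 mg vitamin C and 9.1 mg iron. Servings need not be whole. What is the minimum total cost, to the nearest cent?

Minimising a linear cost over {vitamin C ≥ 289, iron ≥ 9.1, servings ≥ 0} — the optimum is at a vertex, using one or two foods.
spinach only: max(289/20, 9.1/3.3) = 14.45 servings → $15.89.
bell pepper only: max(289/135, 9.1/0.5) = 18.2 servings → $11.83.
banana only: max(289/6, 9.1/0.4) = 48.17 servings → $12.04.
spinach + bell pepper with both tight: 2.489 servings and 1.772 servings → $3.89.
spinach + banana: intersection lies outside the first quadrant.
bell pepper + banana with both tight: 1.196 servings and 21.25 servings → $6.09.
The minimum over all feasible corners is $3.89.

$3.89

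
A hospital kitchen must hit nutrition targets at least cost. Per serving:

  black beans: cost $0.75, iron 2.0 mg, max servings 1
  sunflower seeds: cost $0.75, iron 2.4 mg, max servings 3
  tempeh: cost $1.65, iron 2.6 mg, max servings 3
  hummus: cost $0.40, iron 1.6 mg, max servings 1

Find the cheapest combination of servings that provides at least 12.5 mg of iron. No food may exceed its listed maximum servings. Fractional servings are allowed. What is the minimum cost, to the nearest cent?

Cost per mg of iron: hummus $0.2500, sunflower seeds $0.3125, black beans $0.3750, tempeh $0.6346.
Take 1 serving of hummus: +1.6 mg iron for $0.40 (total $0.40, still need 10.9 mg).
Take 3 servings of sunflower seeds: +7.2 mg iron for $2.25 (total $2.65, still need 3.7 mg).
Take 1 serving of black beans: +2.0 mg iron for $0.75 (total $3.40, still need 1.7 mg).
Take 0.6538 servings of tempeh: +1.7 mg iron for $1.08 (total $4.48, still need 0.0 mg).
Filling from the cheapest source first is optimal under one linear minimum: $4.48.

$4.48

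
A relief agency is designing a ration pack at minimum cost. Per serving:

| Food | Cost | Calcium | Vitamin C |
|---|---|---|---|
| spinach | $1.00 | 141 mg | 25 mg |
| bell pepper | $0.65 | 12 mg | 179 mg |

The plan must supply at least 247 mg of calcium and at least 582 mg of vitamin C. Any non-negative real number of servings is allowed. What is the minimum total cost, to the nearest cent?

A basic optimal solution has at most two foods positive. Try each food alone and each pair with both targets met exactly.
spinach only: max(247/141, 582/25) = 23.28 servings → $23.28.
bell pepper only: max(247/12, 582/179) = 20.58 servings → $13.38.
spinach + bell pepper with both tight: 1.493 servings and 3.043 servings → $3.47.
So the least-cost plan costs $3.47.

$3.47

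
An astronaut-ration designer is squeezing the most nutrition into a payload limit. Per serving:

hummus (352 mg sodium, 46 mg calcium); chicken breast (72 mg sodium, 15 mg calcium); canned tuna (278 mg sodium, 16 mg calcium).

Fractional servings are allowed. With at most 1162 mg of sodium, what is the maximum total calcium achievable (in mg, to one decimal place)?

Calcium per mg sodium: chicken breast 0.2083, hummus 0.1307, canned tuna 0.05755.
With no serving limits, spend the whole sodium allowance on chicken breast: 1162 mg / 72 mg × 15 mg = 242.1 mg.

242.1 mg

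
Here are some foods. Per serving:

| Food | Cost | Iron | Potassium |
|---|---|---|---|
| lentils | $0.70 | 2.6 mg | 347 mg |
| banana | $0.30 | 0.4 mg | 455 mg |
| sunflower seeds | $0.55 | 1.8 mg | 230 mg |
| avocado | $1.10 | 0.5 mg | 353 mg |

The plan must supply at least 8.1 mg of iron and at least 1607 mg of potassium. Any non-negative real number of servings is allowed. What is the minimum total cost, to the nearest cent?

Two binding constraints pin down two serving amounts, so the optimal mix uses at most two foods. The candidates are each food alone (scaled to the tighter of iron/potassium) and each pair with both constraints tight.
lentils only: max(8.1/2.6, 1607/347) = 4.631 servings → $3.24.
banana only: max(8.1/0.4, 1607/455) = 20.25 servings → $6.08.
sunflower seeds only: max(8.1/1.8, 1607/230) = 6.987 servings → $3.84.
avocado only: max(8.1/0.5, 1607/353) = 16.2 servings → $17.82.
lentils + banana with both tight: 2.914 servings and 1.31 servings → $2.43.
lentils + sunflower seeds: intersection lies outside the first quadrant.
lentils + avocado with both tight: 2.762 servings and 1.837 servings → $3.95.
banana + sunflower seeds with both tight: 1.416 servings and 4.185 servings → $2.73.
banana + avocado with both targets exact would need a negative amount; discard.
sunflower seeds + avocado with both tight: 3.95 servings and 1.978 servings → $4.35.
So the least-cost plan costs $2.43.

$2.43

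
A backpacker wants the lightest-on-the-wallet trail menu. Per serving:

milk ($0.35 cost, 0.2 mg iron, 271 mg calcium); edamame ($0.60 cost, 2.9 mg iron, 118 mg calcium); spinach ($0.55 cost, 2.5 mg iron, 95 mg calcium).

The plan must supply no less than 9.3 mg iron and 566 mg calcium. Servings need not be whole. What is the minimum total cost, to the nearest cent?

This is a tiny linear program; its minimum lies at a vertex of the feasible set. List the vertices and price them.
milk only: max(9.3/0.2, 566/271) = 46.5 servings → $16.27.
edamame only: max(9.3/2.9, 566/118) = 4.797 servings → $2.88.
spinach only: max(9.3/2.5, 566/95) = 5.958 servings → $3.28.
milk + edamame with both tight: 0.7136 servings and 3.158 servings → $2.14.
milk + spinach with both tight: 0.8071 servings and 3.655 servings → $2.29.
edamame + spinach: the both-tight solution has a negative serving — not a feasible corner.
Cheapest feasible corner: $2.14.

$2.14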